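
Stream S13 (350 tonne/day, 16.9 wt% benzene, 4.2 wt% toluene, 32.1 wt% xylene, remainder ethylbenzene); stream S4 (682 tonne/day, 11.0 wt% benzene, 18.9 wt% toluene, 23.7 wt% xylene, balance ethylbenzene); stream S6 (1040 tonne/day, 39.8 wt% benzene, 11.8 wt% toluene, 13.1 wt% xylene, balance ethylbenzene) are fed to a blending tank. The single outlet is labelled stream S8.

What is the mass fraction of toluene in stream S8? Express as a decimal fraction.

0.129

Total flow out = 350 + 682 + 1040 = 2072 tonne/day.
toluene in = 350×0.042 + 682×0.189 + 1040×0.118 = 266.32 tonne/day.
toluene mass fraction in S8 = 266.32/2072 = 0.129.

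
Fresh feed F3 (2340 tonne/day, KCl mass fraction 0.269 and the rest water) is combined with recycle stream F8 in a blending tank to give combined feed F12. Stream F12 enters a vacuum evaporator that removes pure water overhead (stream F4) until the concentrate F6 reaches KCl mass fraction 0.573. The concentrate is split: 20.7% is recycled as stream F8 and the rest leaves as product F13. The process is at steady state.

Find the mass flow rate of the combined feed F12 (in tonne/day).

Overall KCl balance (none leaves overhead): KCl in fresh feed = KCl in product, i.e. 2340×0.269 = (1−0.207)·F6·0.573.
F6 = 629.46/(0.573×0.793) = 1385.3 tonne/day.
Recycle F8 = 0.207×1385.3 = 286.75 tonne/day.
Combined feed F12 = 2340 + 286.75 = 2626.8 tonne/day.

2627 tonne/day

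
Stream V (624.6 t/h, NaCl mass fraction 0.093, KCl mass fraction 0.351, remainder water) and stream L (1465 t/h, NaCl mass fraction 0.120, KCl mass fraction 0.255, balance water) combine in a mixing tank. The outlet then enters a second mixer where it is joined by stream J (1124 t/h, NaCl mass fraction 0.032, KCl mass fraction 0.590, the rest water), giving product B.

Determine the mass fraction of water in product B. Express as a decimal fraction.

0.525

Overall, product flow = 3213.6 t/h.
water in = 624.6×0.556 + 1465×0.625 + 1124×0.378 = 1687.8 t/h.
water fraction in B = 0.525.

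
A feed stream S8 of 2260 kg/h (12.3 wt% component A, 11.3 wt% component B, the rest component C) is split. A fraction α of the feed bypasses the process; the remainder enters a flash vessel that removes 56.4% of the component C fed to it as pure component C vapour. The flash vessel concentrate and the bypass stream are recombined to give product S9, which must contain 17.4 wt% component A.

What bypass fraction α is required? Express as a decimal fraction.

0.320

All 2260×0.123 = 277.98 kg/h of component A reaches S9, so S9 = 277.98/0.174 = 1597.6 kg/h and vapour = 662.41 kg/h.
The evaporator receives (1−α)·2260 of feed at 0.764 component C and removes 0.564 of that component C:
0.564×0.764×(1−α)×2260 = 662.41
(1−α) = 662.41/973.82 = 0.6802;  α = 0.3198.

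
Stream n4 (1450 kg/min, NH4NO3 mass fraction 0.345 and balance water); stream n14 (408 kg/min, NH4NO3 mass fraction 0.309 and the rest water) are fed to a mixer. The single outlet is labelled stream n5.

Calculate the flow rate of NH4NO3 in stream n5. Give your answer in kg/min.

NH4NO3 out = NH4NO3 in = 1450×0.345 + 408×0.309 = 626.32 kg/min.

626.3 kg/min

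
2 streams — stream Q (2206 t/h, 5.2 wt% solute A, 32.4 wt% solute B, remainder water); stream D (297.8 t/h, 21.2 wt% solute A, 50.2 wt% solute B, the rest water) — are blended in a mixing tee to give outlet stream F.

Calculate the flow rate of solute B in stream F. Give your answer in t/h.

864.2 t/h

solute B out = solute B in = 2206×0.324 + 297.8×0.502 = 864.24 t/h.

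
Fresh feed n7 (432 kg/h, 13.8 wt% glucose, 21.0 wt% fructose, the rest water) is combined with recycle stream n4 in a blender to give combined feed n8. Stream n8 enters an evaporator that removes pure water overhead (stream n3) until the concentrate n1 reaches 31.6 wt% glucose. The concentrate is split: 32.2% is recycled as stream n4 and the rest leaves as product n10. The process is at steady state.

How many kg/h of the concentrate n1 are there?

Overall glucose balance (none leaves overhead): glucose in fresh feed = glucose in product, i.e. 432×0.138 = (1−0.322)·n1·0.316.
n1 = 59.616/(0.316×0.678) = 278.26 kg/h.

278.3 kg/h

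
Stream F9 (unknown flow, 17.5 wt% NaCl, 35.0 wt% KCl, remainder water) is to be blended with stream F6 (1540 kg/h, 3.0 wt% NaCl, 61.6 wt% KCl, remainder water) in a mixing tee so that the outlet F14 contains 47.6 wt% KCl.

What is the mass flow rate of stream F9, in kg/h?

1711 kg/h

Let F9 be the unknown flow. Total out = 1540 + F9.
KCl balance: 948.64 + 0.350·F9 = 0.476·(1540 + F9)
(0.350 − 0.476)·F9 = 0.476×1540 − 948.64 = -215.6
F9 = -215.6 / -0.126 = 1711.1 kg/h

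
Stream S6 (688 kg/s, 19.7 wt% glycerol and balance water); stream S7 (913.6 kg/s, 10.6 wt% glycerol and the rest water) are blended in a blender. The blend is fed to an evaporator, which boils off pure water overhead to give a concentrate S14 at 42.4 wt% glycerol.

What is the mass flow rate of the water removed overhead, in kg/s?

1054 kg/s

glycerol entering = 688×0.197 + 913.6×0.106 = 232.38 kg/s.
All glycerol reports to S14, so S14 = 232.38/0.424 = 548.06 kg/s.
Total feed = 1601.6 kg/s; overhead = 1601.6 − 548.06 = 1053.5 kg/s.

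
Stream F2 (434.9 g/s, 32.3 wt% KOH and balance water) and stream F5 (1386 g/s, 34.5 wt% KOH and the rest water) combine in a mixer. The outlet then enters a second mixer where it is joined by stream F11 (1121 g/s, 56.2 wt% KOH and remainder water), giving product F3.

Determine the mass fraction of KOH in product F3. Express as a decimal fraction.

Overall, product flow = 2941.9 g/s.
KOH in = 434.9×0.323 + 1386×0.345 + 1121×0.562 = 1248.6 g/s.
KOH fraction in F3 = 0.4244.

0.4244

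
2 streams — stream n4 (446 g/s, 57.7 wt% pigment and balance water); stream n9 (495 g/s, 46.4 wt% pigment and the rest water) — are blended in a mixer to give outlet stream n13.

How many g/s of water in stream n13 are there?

water out = water in = 446×0.423 + 495×0.536 = 453.98 g/s.

454 g/s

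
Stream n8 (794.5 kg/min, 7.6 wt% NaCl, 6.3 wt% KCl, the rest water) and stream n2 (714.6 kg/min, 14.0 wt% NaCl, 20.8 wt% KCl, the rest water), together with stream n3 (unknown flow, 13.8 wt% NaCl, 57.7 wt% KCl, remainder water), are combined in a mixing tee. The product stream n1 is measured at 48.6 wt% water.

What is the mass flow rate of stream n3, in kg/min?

Let n3 be the unknown flow. Total out = 1509.1 + n3.
water balance: 1150 + 0.285·n3 = 0.486·(1509.1 + n3)
(0.285 − 0.486)·n3 = 0.486×1509.1 − 1150 = -416.56
n3 = -416.56 / -0.201 = 2072.4 kg/min

2072 kg/min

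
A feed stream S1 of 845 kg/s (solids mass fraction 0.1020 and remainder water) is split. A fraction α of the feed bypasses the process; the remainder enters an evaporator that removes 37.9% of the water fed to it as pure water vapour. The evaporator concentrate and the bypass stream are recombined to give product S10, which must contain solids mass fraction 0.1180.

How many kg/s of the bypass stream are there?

508.3 kg/s

All 845×0.102 = 86.19 kg/s of solids reaches S10, so S10 = 86.19/0.118 = 730.42 kg/s and vapour = 114.58 kg/s.
The evaporator receives (1−α)·845 of feed at 0.898 water and removes 0.379 of that water:
0.379×0.898×(1−α)×845 = 114.58
(1−α) = 114.58/287.59 = 0.3984;  α = 0.6016.
Bypass flow = 0.6016×845 = 508.35 kg/s.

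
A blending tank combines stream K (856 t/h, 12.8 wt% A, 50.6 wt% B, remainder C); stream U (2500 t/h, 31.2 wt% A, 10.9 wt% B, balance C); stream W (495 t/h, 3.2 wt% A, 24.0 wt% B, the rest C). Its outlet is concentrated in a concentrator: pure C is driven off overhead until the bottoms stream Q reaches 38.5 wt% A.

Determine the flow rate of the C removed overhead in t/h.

A entering = 856×0.128 + 2500×0.312 + 495×0.032 = 905.41 t/h.
All A reports to Q, so Q = 905.41/0.385 = 2351.7 t/h.
Total feed = 3851 t/h; overhead = 3851 − 2351.7 = 1499.3 t/h.

1499 t/h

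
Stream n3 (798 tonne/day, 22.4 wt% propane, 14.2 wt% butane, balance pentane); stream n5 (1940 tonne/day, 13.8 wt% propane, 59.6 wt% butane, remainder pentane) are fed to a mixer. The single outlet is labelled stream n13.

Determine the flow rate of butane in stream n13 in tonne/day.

1270 tonne/day

butane out = butane in = 798×0.142 + 1940×0.596 = 1269.6 tonne/day.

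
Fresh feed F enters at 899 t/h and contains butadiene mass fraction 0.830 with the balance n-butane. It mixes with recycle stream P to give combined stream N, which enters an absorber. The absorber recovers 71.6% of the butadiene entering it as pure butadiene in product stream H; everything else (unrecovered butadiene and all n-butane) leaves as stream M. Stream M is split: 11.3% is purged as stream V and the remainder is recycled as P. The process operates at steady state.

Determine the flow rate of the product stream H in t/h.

butadiene in N: m_A = 899×0.830 + (1−0.113)·(1−0.716)·m_A, so m_A = 746.17/0.7481 = 997.43 t/h.
Product H = 0.716×997.43 = 714.16 t/h.

714.2 t/h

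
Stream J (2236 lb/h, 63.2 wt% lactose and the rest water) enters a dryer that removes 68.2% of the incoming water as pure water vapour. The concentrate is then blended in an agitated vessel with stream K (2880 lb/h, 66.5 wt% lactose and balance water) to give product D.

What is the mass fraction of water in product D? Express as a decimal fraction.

Vapour removed = 0.682×0.368×2236 = 561.18 lb/h; concentrate = 1674.8 lb/h.
water reaching the mixer = 261.67 (from concentrate) + 2880×0.335 = 1226.5 lb/h.
Product flow = 1674.8 + 2880 = 4554.8 lb/h; water fraction = 0.269.

0.269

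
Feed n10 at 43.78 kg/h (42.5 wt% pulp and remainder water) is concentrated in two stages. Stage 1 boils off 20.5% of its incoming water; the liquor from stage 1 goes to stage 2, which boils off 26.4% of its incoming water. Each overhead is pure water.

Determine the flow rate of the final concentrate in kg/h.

33.34 kg/h

water in feed = 43.78×0.575 = 25.173 kg/h.
After stage 1: water left = (1−0.205)×25.173 = 20.013; stream total = 38.619 kg/h.
After stage 2: water left = (1−0.264)×20.013 = 14.73; final concentrate = 33.336 kg/h.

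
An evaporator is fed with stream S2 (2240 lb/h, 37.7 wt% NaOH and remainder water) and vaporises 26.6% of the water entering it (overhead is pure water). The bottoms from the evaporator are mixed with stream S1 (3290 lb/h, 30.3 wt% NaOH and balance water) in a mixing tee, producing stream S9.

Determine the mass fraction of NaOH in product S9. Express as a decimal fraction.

Vapour removed = 0.266×0.623×2240 = 371.21 lb/h; concentrate = 1868.8 lb/h.
NaOH reaching the mixer = 844.48 (from concentrate) + 3290×0.303 = 1841.3 lb/h.
Product flow = 1868.8 + 3290 = 5158.8 lb/h; NaOH fraction = 0.357.

0.357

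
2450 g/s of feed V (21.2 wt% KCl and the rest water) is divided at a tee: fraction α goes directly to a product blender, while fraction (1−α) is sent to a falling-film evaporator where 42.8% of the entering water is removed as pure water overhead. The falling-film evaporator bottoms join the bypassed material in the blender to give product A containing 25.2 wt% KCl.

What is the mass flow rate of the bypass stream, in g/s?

1297 g/s

All 2450×0.212 = 519.4 g/s of KCl reaches A, so A = 519.4/0.252 = 2061.1 g/s and vapour = 388.89 g/s.
The evaporator receives (1−α)·2450 of feed at 0.788 water and removes 0.428 of that water:
0.428×0.788×(1−α)×2450 = 388.89
(1−α) = 388.89/826.3 = 0.4706;  α = 0.5294.
Bypass flow = 0.5294×2450 = 1296.9 g/s.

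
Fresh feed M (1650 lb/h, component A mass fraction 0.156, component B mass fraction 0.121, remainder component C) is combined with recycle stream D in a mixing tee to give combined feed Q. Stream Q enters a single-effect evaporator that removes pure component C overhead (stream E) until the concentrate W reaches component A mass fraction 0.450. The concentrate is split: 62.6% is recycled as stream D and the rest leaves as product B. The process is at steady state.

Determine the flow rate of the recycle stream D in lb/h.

957.4 lb/h

Overall component A balance (none leaves overhead): component A in fresh feed = component A in product, i.e. 1650×0.156 = (1−0.626)·W·0.450.
W = 257.4/(0.450×0.374) = 1529.4 lb/h.
Recycle D = 0.626×1529.4 = 957.41 lb/h.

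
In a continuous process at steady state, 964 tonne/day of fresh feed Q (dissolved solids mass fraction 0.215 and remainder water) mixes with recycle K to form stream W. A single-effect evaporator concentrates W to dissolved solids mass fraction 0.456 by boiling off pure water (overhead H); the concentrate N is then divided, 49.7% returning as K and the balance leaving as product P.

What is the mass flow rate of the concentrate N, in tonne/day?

903.6 tonne/day

Overall dissolved solids balance (none leaves overhead): dissolved solids in fresh feed = dissolved solids in product, i.e. 964×0.215 = (1−0.497)·N·0.456.
N = 207.26/(0.456×0.503) = 903.61 tonne/day.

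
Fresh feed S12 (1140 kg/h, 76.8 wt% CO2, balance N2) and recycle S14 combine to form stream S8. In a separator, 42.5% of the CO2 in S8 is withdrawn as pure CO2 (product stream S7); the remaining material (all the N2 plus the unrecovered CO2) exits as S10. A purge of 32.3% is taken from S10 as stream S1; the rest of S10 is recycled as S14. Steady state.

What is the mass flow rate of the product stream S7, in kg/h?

CO2 in S8: m_A = 1140×0.768 + (1−0.323)·(1−0.425)·m_A, so m_A = 875.52/0.6107 = 1433.6 kg/h.
Product S7 = 0.425×1433.6 = 609.27 kg/h.

609.3 kg/h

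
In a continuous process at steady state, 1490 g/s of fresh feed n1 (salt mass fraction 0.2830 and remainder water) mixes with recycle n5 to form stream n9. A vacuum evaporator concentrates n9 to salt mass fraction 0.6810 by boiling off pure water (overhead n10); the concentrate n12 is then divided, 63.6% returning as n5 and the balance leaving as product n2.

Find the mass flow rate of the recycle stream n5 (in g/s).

Overall salt balance (none leaves overhead): salt in fresh feed = salt in product, i.e. 1490×0.283 = (1−0.636)·n12·0.681.
n12 = 421.67/(0.681×0.364) = 1701.1 g/s.
Recycle n5 = 0.636×1701.1 = 1081.9 g/s.

1082 g/s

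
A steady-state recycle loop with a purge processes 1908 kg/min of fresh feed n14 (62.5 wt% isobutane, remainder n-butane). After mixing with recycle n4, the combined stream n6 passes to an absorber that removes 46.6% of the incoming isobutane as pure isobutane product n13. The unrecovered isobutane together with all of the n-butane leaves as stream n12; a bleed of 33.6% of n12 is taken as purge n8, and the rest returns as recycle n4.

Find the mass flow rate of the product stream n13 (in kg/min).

isobutane in n6: m_A = 1908×0.625 + (1−0.336)·(1−0.466)·m_A, so m_A = 1192.5/0.6454 = 1847.6 kg/min.
Product n13 = 0.466×1847.6 = 860.99 kg/min.

861 kg/min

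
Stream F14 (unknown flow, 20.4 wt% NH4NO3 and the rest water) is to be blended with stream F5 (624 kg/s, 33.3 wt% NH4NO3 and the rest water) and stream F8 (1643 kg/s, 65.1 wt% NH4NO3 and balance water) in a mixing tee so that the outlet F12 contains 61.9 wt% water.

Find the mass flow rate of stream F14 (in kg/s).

Let F14 be the unknown flow. Total out = 2267 + F14.
water balance: 989.62 + 0.796·F14 = 0.619·(2267 + F14)
(0.796 − 0.619)·F14 = 0.619×2267 − 989.62 = 413.66
F14 = 413.66 / 0.177 = 2337.1 kg/s

2337 kg/s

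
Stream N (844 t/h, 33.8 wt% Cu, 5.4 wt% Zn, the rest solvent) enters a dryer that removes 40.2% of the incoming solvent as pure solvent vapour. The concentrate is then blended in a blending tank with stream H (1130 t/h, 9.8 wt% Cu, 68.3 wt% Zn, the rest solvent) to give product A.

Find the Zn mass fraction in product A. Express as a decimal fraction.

0.462

Vapour removed = 0.402×0.608×844 = 206.29 t/h; concentrate = 637.71 t/h.
Zn reaching the mixer = 45.576 (from concentrate) + 1130×0.683 = 817.37 t/h.
Product flow = 637.71 + 1130 = 1767.7 t/h; Zn fraction = 0.462.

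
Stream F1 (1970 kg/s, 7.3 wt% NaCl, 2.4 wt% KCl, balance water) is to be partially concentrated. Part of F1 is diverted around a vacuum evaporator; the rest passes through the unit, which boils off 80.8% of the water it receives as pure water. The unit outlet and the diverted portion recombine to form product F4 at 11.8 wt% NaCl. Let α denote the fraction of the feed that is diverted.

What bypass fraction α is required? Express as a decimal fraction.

All 1970×0.073 = 143.81 kg/s of NaCl reaches F4, so F4 = 143.81/0.118 = 1218.7 kg/s and vapour = 751.27 kg/s.
The evaporator receives (1−α)·1970 of feed at 0.903 water and removes 0.808 of that water:
0.808×0.903×(1−α)×1970 = 751.27
(1−α) = 751.27/1437.4 = 0.5227;  α = 0.4773.

0.477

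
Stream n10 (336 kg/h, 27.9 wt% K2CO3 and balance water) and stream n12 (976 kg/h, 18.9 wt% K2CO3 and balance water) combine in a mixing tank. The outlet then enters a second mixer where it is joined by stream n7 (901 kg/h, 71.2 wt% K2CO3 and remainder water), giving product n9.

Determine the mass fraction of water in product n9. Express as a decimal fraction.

Overall, product flow = 2213 kg/h.
water in = 336×0.721 + 976×0.811 + 901×0.288 = 1293.3 kg/h.
water fraction in n9 = 0.5844.

0.5844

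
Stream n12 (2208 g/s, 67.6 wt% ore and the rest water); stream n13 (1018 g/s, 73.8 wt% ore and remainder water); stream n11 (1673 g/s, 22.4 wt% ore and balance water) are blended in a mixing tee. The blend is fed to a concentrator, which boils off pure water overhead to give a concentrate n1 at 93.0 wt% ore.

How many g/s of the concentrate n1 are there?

ore entering = 2208×0.676 + 1018×0.738 + 1673×0.224 = 2618.6 g/s.
All ore reports to n1, so n1 = 2618.6/0.930 = 2815.7 g/s.

2816 g/s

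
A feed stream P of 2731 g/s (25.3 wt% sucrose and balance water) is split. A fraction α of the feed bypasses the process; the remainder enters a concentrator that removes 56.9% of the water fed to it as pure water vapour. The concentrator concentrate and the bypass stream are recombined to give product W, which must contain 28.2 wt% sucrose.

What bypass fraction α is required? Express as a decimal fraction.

0.758

All 2731×0.253 = 690.94 g/s of sucrose reaches W, so W = 690.94/0.282 = 2450.2 g/s and vapour = 280.85 g/s.
The evaporator receives (1−α)·2731 of feed at 0.747 water and removes 0.569 of that water:
0.569×0.747×(1−α)×2731 = 280.85
(1−α) = 280.85/1160.8 = 0.2419;  α = 0.7581.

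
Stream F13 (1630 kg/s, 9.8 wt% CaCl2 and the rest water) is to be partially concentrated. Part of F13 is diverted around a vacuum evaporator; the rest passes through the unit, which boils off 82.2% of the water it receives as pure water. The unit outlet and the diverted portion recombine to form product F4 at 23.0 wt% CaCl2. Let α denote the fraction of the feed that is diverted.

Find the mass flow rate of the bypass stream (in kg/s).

368.3 kg/s

All 1630×0.098 = 159.74 kg/s of CaCl2 reaches F4, so F4 = 159.74/0.230 = 694.52 kg/s and vapour = 935.48 kg/s.
The evaporator receives (1−α)·1630 of feed at 0.902 water and removes 0.822 of that water:
0.822×0.902×(1−α)×1630 = 935.48
(1−α) = 935.48/1208.6 = 0.7740;  α = 0.2260.
Bypass flow = 0.2260×1630 = 368.3 kg/s.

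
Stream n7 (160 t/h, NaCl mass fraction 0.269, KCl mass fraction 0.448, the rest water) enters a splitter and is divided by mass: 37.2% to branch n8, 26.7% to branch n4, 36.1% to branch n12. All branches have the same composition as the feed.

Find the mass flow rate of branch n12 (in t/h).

57.76 t/h

Branch n12 flow = 0.361×160 = 57.76 t/h.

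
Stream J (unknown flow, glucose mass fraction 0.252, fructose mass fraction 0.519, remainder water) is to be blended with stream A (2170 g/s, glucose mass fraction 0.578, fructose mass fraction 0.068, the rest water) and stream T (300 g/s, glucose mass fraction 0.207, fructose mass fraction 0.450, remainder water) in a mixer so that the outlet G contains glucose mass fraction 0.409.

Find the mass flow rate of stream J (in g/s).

Let J be the unknown flow. Total out = 2470 + J.
glucose balance: 1316.4 + 0.252·J = 0.409·(2470 + J)
(0.252 − 0.409)·J = 0.409×2470 − 1316.4 = -306.13
J = -306.13 / -0.157 = 1949.9 g/s

1950 g/s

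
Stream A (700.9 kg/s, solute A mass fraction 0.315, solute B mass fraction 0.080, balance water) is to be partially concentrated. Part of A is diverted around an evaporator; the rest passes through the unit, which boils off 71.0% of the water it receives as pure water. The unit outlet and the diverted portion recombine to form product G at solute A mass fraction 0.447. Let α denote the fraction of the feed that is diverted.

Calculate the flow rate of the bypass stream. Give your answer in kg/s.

All 700.9×0.315 = 220.78 kg/s of solute A reaches G, so G = 220.78/0.447 = 493.92 kg/s and vapour = 206.98 kg/s.
The evaporator receives (1−α)·700.9 of feed at 0.605 water and removes 0.710 of that water:
0.710×0.605×(1−α)×700.9 = 206.98
(1−α) = 206.98/301.07 = 0.6875;  α = 0.3125.
Bypass flow = 0.3125×700.9 = 219.05 kg/s.

219.1 kg/s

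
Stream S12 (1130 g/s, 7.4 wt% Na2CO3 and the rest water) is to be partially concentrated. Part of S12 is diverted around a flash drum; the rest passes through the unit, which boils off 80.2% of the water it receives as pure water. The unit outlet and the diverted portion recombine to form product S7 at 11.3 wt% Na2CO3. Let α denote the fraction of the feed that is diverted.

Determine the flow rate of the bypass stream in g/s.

604.9 g/s

All 1130×0.074 = 83.62 g/s of Na2CO3 reaches S7, so S7 = 83.62/0.113 = 740 g/s and vapour = 390 g/s.
The evaporator receives (1−α)·1130 of feed at 0.926 water and removes 0.802 of that water:
0.802×0.926×(1−α)×1130 = 390
(1−α) = 390/839.2 = 0.4647;  α = 0.5353.
Bypass flow = 0.5353×1130 = 604.85 g/s.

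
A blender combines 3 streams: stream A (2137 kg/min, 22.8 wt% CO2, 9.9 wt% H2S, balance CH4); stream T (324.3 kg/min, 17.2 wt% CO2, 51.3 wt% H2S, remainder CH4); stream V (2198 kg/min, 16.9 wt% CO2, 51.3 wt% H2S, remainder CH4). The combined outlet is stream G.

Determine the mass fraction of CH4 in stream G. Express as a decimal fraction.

Total flow out = 2137 + 324.3 + 2198 = 4659.3 kg/min.
CH4 in = 2137×0.673 + 324.3×0.315 + 2198×0.318 = 2239.3 kg/min.
CH4 mass fraction in G = 2239.3/4659.3 = 0.481.

0.481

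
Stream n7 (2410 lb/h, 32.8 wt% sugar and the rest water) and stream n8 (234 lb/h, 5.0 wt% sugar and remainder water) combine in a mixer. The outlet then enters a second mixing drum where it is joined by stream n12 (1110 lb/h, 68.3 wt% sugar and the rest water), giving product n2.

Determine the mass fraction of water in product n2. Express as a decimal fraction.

Overall, product flow = 3754 lb/h.
water in = 2410×0.672 + 234×0.950 + 1110×0.317 = 2193.7 lb/h.
water fraction in n2 = 0.584.

0.584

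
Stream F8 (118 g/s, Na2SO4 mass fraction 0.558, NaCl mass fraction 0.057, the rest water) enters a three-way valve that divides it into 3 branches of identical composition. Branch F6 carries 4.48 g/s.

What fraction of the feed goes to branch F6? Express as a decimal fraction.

0.038

Fraction to F6 = 4.48/118 = 0.0380.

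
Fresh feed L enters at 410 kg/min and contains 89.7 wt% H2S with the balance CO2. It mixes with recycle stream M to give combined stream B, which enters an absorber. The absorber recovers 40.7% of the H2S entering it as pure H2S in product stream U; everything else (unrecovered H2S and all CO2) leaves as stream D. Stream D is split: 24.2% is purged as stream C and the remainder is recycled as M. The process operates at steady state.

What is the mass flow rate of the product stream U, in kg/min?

H2S in B: m_A = 410×0.897 + (1−0.242)·(1−0.407)·m_A, so m_A = 367.77/0.5505 = 668.06 kg/min.
Product U = 0.407×668.06 = 271.9 kg/min.

271.9 kg/min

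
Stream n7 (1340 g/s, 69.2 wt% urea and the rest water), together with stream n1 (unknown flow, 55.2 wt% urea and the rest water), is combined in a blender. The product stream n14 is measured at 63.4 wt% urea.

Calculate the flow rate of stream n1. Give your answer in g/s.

947.8 g/s

Let n1 be the unknown flow. Total out = 1340 + n1.
urea balance: 927.28 + 0.552·n1 = 0.634·(1340 + n1)
(0.552 − 0.634)·n1 = 0.634×1340 − 927.28 = -77.72
n1 = -77.72 / -0.082 = 947.8 g/s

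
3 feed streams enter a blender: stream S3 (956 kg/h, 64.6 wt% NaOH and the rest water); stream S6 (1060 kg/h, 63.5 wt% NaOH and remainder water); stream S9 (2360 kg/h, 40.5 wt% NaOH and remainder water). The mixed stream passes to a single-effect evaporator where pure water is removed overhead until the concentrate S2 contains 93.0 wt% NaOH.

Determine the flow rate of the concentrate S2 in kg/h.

NaOH entering = 956×0.646 + 1060×0.635 + 2360×0.405 = 2246.5 kg/h.
All NaOH reports to S2, so S2 = 2246.5/0.930 = 2415.6 kg/h.

2416 kg/h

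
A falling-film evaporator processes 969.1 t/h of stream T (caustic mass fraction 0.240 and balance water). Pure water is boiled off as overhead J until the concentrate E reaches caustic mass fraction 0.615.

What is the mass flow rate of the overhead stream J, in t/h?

590.9 t/h

caustic is conserved: 969.1×0.240 = 232.58 t/h all reports to the concentrate.
Concentrate = 232.58/(target fraction) = 378.19 t/h.
Overhead = 969.1 − 378.19 = 590.91 t/h.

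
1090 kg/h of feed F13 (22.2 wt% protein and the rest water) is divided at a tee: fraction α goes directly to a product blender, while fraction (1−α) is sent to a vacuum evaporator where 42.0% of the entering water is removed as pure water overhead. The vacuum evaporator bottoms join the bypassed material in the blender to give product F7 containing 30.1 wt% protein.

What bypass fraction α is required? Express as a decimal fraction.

All 1090×0.222 = 241.98 kg/h of protein reaches F7, so F7 = 241.98/0.301 = 803.92 kg/h and vapour = 286.08 kg/h.
The evaporator receives (1−α)·1090 of feed at 0.778 water and removes 0.420 of that water:
0.420×0.778×(1−α)×1090 = 286.08
(1−α) = 286.08/356.17 = 0.8032;  α = 0.1968.

0.197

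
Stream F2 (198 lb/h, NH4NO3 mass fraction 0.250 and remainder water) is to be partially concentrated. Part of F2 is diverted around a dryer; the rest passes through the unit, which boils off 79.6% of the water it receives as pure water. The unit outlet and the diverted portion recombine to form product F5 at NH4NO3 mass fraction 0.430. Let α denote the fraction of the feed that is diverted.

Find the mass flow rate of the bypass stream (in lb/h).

59.17 lb/h

All 198×0.250 = 49.5 lb/h of NH4NO3 reaches F5, so F5 = 49.5/0.430 = 115.12 lb/h and vapour = 82.884 lb/h.
The evaporator receives (1−α)·198 of feed at 0.750 water and removes 0.796 of that water:
0.796×0.750×(1−α)×198 = 82.884
(1−α) = 82.884/118.21 = 0.7012;  α = 0.2988.
Bypass flow = 0.2988×198 = 59.166 lb/h.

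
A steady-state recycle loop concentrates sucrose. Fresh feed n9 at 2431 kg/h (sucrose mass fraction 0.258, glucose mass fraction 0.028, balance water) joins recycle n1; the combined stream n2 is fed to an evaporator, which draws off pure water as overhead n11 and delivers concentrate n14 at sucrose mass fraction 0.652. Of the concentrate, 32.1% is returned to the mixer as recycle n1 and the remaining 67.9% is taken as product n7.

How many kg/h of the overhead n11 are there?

1469 kg/h

Overall sucrose balance (none leaves overhead): sucrose in fresh feed = sucrose in product, i.e. 2431×0.258 = (1−0.321)·n14·0.652.
n14 = 627.2/(0.652×0.679) = 1416.7 kg/h.
Recycle n1 = 0.321×1416.7 = 454.77 kg/h.
Combined feed n2 = 2431 + 454.77 = 2885.8 kg/h.
Overhead n11 = n2 − n14 = 2885.8 − 1416.7 = 1469 kg/h.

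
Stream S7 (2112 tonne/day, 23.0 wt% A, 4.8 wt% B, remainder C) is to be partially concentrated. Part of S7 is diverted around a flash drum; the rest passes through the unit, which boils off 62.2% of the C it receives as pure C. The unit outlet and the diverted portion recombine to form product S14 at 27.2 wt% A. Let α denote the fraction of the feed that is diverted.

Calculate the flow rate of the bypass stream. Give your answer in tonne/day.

All 2112×0.230 = 485.76 tonne/day of A reaches S14, so S14 = 485.76/0.272 = 1785.9 tonne/day and vapour = 326.12 tonne/day.
The evaporator receives (1−α)·2112 of feed at 0.722 C and removes 0.622 of that C:
0.622×0.722×(1−α)×2112 = 326.12
(1−α) = 326.12/948.47 = 0.3438;  α = 0.6562.
Bypass flow = 0.6562×2112 = 1385.8 tonne/day.

1386 tonne/day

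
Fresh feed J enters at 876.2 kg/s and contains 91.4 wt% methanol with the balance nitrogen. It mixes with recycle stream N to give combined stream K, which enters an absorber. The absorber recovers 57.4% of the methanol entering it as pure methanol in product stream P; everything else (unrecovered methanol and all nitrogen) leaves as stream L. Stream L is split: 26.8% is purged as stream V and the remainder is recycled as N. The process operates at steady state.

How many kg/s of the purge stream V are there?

nitrogen enters only via J and leaves only via the purge: 876.2×0.086 = 0.268×(nitrogen in L), and the absorber passes all nitrogen, so nitrogen in K = nitrogen in L = 281.17 kg/s.
methanol in K: m_A = 876.2×0.914 + (1−0.268)·(1−0.574)·m_A, so m_A = 800.85/0.6882 = 1163.7 kg/s.
L = (1−0.574)×1163.7 + 281.17 = 776.92 kg/s.
Purge V = 0.268×776.92 = 208.21 kg/s.

208.2 kg/s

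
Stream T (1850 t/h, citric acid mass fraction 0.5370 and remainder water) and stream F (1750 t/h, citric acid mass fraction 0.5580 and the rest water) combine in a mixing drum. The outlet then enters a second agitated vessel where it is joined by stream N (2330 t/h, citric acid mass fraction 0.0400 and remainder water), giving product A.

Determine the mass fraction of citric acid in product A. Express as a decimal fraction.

0.3479

Overall, product flow = 5930 t/h.
citric acid in = 1850×0.537 + 1750×0.558 + 2330×0.040 = 2063.2 t/h.
citric acid fraction in A = 0.3479.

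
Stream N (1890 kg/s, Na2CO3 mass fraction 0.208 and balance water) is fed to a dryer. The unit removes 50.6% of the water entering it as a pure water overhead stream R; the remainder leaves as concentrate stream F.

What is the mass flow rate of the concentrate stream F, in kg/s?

1133 kg/s

water entering = 1890×0.792 = 1496.9 kg/s; overhead removed = 0.506×1496.9 = 757.42 kg/s.
Concentrate = 1890 − 757.42 = 1132.6 kg/s.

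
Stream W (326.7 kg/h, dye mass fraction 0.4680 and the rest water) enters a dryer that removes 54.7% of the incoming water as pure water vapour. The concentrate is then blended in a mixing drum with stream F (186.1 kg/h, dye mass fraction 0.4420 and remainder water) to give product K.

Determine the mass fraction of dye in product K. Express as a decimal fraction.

0.5629

Vapour removed = 0.547×0.532×326.7 = 95.071 kg/h; concentrate = 231.63 kg/h.
dye reaching the mixer = 152.9 (from concentrate) + 186.1×0.442 = 235.15 kg/h.
Product flow = 231.63 + 186.1 = 417.73 kg/h; dye fraction = 0.5629.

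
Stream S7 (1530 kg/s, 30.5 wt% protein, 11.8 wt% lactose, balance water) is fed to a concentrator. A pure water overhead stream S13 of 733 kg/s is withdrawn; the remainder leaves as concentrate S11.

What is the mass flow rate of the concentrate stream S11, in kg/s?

797 kg/s

Concentrate = 1530 − 733 = 797 kg/s.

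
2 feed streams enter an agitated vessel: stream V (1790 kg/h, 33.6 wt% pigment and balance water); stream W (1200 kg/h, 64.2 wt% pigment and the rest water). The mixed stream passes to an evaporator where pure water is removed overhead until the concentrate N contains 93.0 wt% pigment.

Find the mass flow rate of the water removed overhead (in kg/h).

1515 kg/h

pigment entering = 1790×0.336 + 1200×0.642 = 1371.8 kg/h.
All pigment reports to N, so N = 1371.8/0.930 = 1475.1 kg/h.
Total feed = 2990 kg/h; overhead = 2990 − 1475.1 = 1514.9 kg/h.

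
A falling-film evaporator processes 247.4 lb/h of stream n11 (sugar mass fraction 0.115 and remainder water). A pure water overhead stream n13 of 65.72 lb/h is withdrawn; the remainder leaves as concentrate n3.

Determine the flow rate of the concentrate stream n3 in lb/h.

Concentrate = 247.4 − 65.72 = 181.68 lb/h.

181.7 lb/h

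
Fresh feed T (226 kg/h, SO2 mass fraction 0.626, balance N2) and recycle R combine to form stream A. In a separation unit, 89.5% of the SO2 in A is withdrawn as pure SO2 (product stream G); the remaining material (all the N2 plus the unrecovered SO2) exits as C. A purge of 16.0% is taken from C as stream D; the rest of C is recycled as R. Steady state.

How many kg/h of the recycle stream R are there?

457.4 kg/h

N2 enters only via T and leaves only via the purge: 226×0.374 = 0.160×(N2 in C), and the separation unit passes all N2, so N2 in A = N2 in C = 528.27 kg/h.
SO2 in A: m_A = 226×0.626 + (1−0.160)·(1−0.895)·m_A, so m_A = 141.48/0.9118 = 155.16 kg/h.
C = (1−0.895)×155.16 + 528.27 = 544.57 kg/h.
Recycle R = (1−0.160)×544.57 = 457.44 kg/h.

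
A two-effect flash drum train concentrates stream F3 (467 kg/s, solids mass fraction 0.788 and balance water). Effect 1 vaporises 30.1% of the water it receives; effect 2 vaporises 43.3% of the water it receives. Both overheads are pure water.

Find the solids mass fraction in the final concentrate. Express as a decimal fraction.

0.904

water in feed = 467×0.212 = 99.004 kg/s.
After stage 1: water left = (1−0.301)×99.004 = 69.204; stream total = 437.2 kg/s.
After stage 2: water left = (1−0.433)×69.204 = 39.239; final concentrate = 407.23 kg/s.
solids fraction = 368/407.23 = 0.904.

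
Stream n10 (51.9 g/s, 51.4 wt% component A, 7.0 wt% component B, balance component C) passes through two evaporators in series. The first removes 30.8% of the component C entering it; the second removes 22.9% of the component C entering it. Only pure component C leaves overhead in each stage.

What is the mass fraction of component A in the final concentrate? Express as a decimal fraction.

0.6378

component C in feed = 51.9×0.416 = 21.59 g/s.
After stage 1: component C left = (1−0.308)×21.59 = 14.941; stream total = 45.25 g/s.
After stage 2: component C left = (1−0.229)×14.941 = 11.519; final concentrate = 41.829 g/s.
component A fraction = 26.677/41.829 = 0.6378.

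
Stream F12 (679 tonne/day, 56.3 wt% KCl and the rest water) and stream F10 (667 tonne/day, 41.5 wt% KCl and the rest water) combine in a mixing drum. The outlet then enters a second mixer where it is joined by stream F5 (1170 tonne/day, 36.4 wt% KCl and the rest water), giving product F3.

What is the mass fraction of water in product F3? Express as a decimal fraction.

Overall, product flow = 2516 tonne/day.
water in = 679×0.437 + 667×0.585 + 1170×0.636 = 1431 tonne/day.
water fraction in F3 = 0.569.

0.569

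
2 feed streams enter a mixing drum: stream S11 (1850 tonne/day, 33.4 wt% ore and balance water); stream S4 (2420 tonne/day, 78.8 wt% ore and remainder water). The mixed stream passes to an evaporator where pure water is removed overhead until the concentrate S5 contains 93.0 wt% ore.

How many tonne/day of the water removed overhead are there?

1555 tonne/day

ore entering = 1850×0.334 + 2420×0.788 = 2524.9 tonne/day.
All ore reports to S5, so S5 = 2524.9/0.930 = 2714.9 tonne/day.
Total feed = 4270 tonne/day; overhead = 4270 − 2714.9 = 1555.1 tonne/day.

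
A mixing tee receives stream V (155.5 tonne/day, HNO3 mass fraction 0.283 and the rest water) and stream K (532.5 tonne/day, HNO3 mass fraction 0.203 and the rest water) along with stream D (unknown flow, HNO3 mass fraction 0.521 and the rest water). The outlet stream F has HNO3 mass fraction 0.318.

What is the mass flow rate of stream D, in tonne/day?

328.5 tonne/day

Let D be the unknown flow. Total out = 688 + D.
HNO3 balance: 152.1 + 0.521·D = 0.318·(688 + D)
(0.521 − 0.318)·D = 0.318×688 − 152.1 = 66.68
D = 66.68 / 0.203 = 328.47 tonne/day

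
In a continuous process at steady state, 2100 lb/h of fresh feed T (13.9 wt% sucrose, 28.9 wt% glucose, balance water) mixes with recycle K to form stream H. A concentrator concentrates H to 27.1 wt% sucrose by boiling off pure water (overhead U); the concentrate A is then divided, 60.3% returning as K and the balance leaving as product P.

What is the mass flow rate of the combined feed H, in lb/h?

Overall sucrose balance (none leaves overhead): sucrose in fresh feed = sucrose in product, i.e. 2100×0.139 = (1−0.603)·A·0.271.
A = 291.9/(0.271×0.397) = 2713.2 lb/h.
Recycle K = 0.603×2713.2 = 1636 lb/h.
Combined feed H = 2100 + 1636 = 3736 lb/h.

3736 lb/h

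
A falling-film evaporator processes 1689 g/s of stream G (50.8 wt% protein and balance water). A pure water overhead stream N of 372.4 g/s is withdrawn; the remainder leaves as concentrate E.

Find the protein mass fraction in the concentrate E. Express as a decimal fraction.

protein is not removed: 1689×0.508 = 858.01 g/s of protein enters E.
Concentrate = 1689 − 372.4 = 1316.6 g/s.
Mass fraction = 858.01/1316.6 = 0.652.

0.652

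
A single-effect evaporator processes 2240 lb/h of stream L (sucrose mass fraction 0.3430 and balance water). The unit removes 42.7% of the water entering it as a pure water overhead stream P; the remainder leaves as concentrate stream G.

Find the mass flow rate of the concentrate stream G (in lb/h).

1612 lb/h

water entering = 2240×0.657 = 1471.7 lb/h; overhead removed = 0.427×1471.7 = 628.41 lb/h.
Concentrate = 2240 − 628.41 = 1611.6 lb/h.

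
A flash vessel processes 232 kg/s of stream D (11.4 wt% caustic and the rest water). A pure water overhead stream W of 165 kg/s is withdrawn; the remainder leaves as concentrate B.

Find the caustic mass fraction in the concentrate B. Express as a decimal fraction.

caustic is not removed: 232×0.114 = 26.448 kg/s of caustic enters B.
Concentrate = 232 − 165 = 67 kg/s.
Mass fraction = 26.448/67 = 0.3947.

0.3947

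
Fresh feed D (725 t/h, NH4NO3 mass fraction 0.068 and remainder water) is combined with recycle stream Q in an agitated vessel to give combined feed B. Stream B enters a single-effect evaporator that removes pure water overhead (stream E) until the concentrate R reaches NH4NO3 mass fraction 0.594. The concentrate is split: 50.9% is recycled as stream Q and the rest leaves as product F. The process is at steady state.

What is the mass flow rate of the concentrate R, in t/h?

Overall NH4NO3 balance (none leaves overhead): NH4NO3 in fresh feed = NH4NO3 in product, i.e. 725×0.068 = (1−0.509)·R·0.594.
R = 49.3/(0.594×0.491) = 169.04 t/h.

169 t/h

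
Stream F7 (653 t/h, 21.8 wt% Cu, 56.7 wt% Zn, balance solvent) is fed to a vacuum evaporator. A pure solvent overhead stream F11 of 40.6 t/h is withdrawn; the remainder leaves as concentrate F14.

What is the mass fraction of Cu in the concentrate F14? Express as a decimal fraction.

Cu is not removed: 653×0.218 = 142.35 t/h of Cu enters F14.
Concentrate = 653 − 40.6 = 612.4 t/h.
Mass fraction = 142.35/612.4 = 0.232.

0.232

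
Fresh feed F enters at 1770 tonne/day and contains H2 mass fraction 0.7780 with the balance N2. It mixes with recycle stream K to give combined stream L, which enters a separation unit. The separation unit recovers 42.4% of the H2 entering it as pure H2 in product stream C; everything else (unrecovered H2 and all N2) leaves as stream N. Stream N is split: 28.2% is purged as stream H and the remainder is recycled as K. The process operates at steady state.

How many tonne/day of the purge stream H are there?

N2 enters only via F and leaves only via the purge: 1770×0.222 = 0.282×(N2 in N), and the separation unit passes all N2, so N2 in L = N2 in N = 1393.4 tonne/day.
H2 in L: m_A = 1770×0.778 + (1−0.282)·(1−0.424)·m_A, so m_A = 1377.1/0.5864 = 2348.2 tonne/day.
N = (1−0.424)×2348.2 + 1393.4 = 2746 tonne/day.
Purge H = 0.282×2746 = 774.36 tonne/day.

774.4 tonne/day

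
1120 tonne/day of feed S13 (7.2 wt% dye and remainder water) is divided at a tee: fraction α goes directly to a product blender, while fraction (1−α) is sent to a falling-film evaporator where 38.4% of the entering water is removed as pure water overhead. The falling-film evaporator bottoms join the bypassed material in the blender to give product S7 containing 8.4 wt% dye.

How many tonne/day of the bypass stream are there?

671 tonne/day

All 1120×0.072 = 80.64 tonne/day of dye reaches S7, so S7 = 80.64/0.084 = 960 tonne/day and vapour = 160 tonne/day.
The evaporator receives (1−α)·1120 of feed at 0.928 water and removes 0.384 of that water:
0.384×0.928×(1−α)×1120 = 160
(1−α) = 160/399.11 = 0.4009;  α = 0.5991.
Bypass flow = 0.5991×1120 = 671.01 tonne/day.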